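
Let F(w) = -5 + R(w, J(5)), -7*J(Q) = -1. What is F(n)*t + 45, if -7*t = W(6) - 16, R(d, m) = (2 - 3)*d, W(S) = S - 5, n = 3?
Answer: 195/7 ≈ 27.857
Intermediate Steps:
J(Q) = ⅐ (J(Q) = -⅐*(-1) = ⅐)
W(S) = -5 + S
R(d, m) = -d
t = 15/7 (t = -((-5 + 6) - 16)/7 = -(1 - 16)/7 = -⅐*(-15) = 15/7 ≈ 2.1429)
F(w) = -5 - w
F(n)*t + 45 = (-5 - 1*3)*(15/7) + 45 = (-5 - 3)*(15/7) + 45 = -8*15/7 + 45 = -120/7 + 45 = 195/7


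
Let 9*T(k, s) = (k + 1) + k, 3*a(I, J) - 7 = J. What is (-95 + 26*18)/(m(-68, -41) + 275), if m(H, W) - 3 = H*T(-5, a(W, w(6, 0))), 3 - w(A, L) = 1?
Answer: 373/346 ≈ 1.0780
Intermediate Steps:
w(A, L) = 2 (w(A, L) = 3 - 1*1 = 3 - 1 = 2)
a(I, J) = 7/3 + J/3
T(k, s) = 1/9 + 2*k/9 (T(k, s) = ((k + 1) + k)/9 = ((1 + k) + k)/9 = (1 + 2*k)/9 = 1/9 + 2*k/9)
m(H, W) = 3 - H (m(H, W) = 3 + H*(1/9 + (2/9)*(-5)) = 3 + H*(1/9 - 10/9) = 3 + H*(-1) = 3 - H)
(-95 + 26*18)/(m(-68, -41) + 275) = (-95 + 26*18)/((3 - 1*(-68)) + 275) = (-95 + 468)/((3 + 68) + 275) = 373/(71 + 275) = 373/346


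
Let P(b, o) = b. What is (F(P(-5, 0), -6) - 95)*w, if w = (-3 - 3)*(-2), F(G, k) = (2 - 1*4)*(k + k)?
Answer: -852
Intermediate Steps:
F(G, k) = -4*k (F(G, k) = (2 - 4)*(2*k) = -4*k)
w = 12 (w = -6*(-2) = 12)
(F(P(-5, 0), -6) - 95)*w = (-4*(-6) - 95)*12 = (24 - 95)*12 = -71*12 = -852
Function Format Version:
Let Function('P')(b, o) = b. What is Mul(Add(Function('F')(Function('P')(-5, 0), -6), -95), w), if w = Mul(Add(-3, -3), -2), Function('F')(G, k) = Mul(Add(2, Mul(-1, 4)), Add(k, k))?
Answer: -852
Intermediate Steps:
Function('F')(G, k) = Mul(-4, k) (Function('F')(G, k) = Mul(Add(2, -4), Mul(2, k)) = Mul(-2, Mul(2, k)) = Mul(-4, k))
w = 12 (w = Mul(-6, -2) = 12)
Mul(Add(Function('F')(Function('P')(-5, 0), -6), -95), w) = Mul(Add(Mul(-4, -6), -95), 12) = Mul(Add(24, -95), 12) = Mul(-71, 12) = -852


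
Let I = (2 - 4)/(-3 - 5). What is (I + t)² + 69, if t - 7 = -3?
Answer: 1393/16 ≈ 87.063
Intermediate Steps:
t = 4 (t = 7 - 3 = 4)
I = ¼ (I = -2/(-8) = -2*(-⅛) = ¼ ≈ 0.25000)
(I + t)² + 69 = (¼ + 4)² + 69 = (17/4)² + 69 = 289/16 + 69 = 1393/16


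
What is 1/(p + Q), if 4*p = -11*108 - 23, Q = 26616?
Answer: 4/105253 ≈ 3.8004e-5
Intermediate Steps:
p = -1211/4 (p = (-11*108 - 23)/4 = (-1188 - 23)/4 = (¼)*(-1211) = -1211/4 ≈ -302.75)
1/(p + Q) = 1/(-1211/4 + 26616) = 1/(105253/4) = 4/105253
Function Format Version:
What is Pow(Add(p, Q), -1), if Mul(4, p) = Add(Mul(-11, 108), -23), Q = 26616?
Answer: Rational(4, 105253) ≈ 3.8004e-5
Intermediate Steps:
p = Rational(-1211, 4) (p = Mul(Rational(1, 4), Add(Mul(-11, 108), -23)) = Mul(Rational(1, 4), Add(-1188, -23)) = Mul(Rational(1, 4), -1211) = Rational(-1211, 4) ≈ -302.75)
Pow(Add(p, Q), -1) = Pow(Add(Rational(-1211, 4), 26616), -1) = Pow(Rational(105253, 4), -1) = Rational(4, 105253)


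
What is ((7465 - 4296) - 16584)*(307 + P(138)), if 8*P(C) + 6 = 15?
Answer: -33067975/8 ≈ -4.1335e+6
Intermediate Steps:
P(C) = 9/8 (P(C) = -¾ + (⅛)*15 = -¾ + 15/8 = 9/8)
((7465 - 4296) - 16584)*(307 + P(138)) = ((7465 - 4296) - 16584)*(307 + 9/8) = (3169 - 16584)*(2465/8) = -13415*2465/8 = -33067975/8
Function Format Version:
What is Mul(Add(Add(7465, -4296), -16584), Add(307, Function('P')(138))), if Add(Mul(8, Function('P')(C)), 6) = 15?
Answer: Rational(-33067975, 8) ≈ -4.1335e+6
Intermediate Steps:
Function('P')(C) = Rational(9, 8) (Function('P')(C) = Add(Rational(-3, 4), Mul(Rational(1, 8), 15)) = Add(Rational(-3, 4), Rational(15, 8)) = Rational(9, 8))
Mul(Add(Add(7465, -4296), -16584), Add(307, Function('P')(138))) = Mul(Add(Add(7465, -4296), -16584), Add(307, Rational(9, 8))) = Mul(Add(3169, -16584), Rational(2465, 8)) = Mul(-13415, Rational(2465, 8)) = Rational(-33067975, 8)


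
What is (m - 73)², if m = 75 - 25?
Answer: 529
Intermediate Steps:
m = 50
(m - 73)² = (50 - 73)² = (-23)² = 529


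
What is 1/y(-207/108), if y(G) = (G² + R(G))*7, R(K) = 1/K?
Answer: 3312/73073 ≈ 0.045325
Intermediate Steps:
y(G) = 7/G + 7*G² (y(G) = (G² + 1/G)*7 = (1/G + G²)*7 = 7/G + 7*G²)
1/y(-207/108) = 1/(7*(1 + (-207/108)³)/((-207/108))) = 1/(7*(1 + (-207*1/108)³)/((-207*1/108))) = 1/(7*(1 + (-23/12)³)/(-23/12)) = 1/(7*(-12/23)*(1 - 12167/1728)) = 1/(7*(-12/23)*(-10439/1728)) = 1/(73073/3312) = 3312/73073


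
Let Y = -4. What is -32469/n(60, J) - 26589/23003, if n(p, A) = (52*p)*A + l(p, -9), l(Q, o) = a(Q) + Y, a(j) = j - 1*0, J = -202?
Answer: -16009077969/14496122552 ≈ -1.1044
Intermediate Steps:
a(j) = j (a(j) = j + 0 = j)
l(Q, o) = -4 + Q (l(Q, o) = Q - 4 = -4 + Q)
n(p, A) = -4 + p + 52*A*p (n(p, A) = (52*p)*A + (-4 + p) = 52*A*p + (-4 + p) = -4 + p + 52*A*p)
-32469/n(60, J) - 26589/23003 = -32469/(-4 + 60 + 52*(-202)*60) - 26589/23003 = -32469/(-4 + 60 - 630240) - 26589*1/23003 = -32469/(-630184) - 26589/23003 = -32469*(-1/630184) - 26589/23003 = 32469/630184 - 26589/23003 = -16009077969/14496122552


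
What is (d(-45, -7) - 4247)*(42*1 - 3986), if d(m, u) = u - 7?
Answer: 16805384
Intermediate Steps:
d(m, u) = -7 + u
(d(-45, -7) - 4247)*(42*1 - 3986) = ((-7 - 7) - 4247)*(42*1 - 3986) = (-14 - 4247)*(42 - 3986) = -4261*(-3944) = 16805384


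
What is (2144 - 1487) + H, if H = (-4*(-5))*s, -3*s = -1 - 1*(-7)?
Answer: 617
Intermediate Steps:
s = -2 (s = -(-1 - 1*(-7))/3 = -(-1 + 7)/3 = -⅓*6 = -2)
H = -40 (H = -4*(-5)*(-2) = 20*(-2) = -40)
(2144 - 1487) + H = (2144 - 1487) - 40 = 657 - 40 = 617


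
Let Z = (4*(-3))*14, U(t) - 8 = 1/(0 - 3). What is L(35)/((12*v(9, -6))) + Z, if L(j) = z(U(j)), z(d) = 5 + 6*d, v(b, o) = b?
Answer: -6031/36 ≈ -167.53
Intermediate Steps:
U(t) = 23/3 (U(t) = 8 + 1/(0 - 3) = 8 + 1/(-3) = 8 - ⅓ = 23/3)
Z = -168 (Z = -12*14 = -168)
L(j) = 51 (L(j) = 5 + 6*(23/3) = 5 + 46 = 51)
L(35)/((12*v(9, -6))) + Z = 51/((12*9)) - 168 = 51/108 - 168 = 51*(1/108) - 168 = 17/36 - 168 = -6031/36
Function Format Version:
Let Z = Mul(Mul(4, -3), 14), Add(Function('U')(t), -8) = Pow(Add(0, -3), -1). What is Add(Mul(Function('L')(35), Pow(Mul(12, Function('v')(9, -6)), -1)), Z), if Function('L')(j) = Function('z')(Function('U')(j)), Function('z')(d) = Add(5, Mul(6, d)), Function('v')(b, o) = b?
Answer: Rational(-6031, 36) ≈ -167.53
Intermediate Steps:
Function('U')(t) = Rational(23, 3) (Function('U')(t) = Add(8, Pow(Add(0, -3), -1)) = Add(8, Pow(-3, -1)) = Add(8, Rational(-1, 3)) = Rational(23, 3))
Z = -168 (Z = Mul(-12, 14) = -168)
Function('L')(j) = 51 (Function('L')(j) = Add(5, Mul(6, Rational(23, 3))) = Add(5, 46) = 51)
Add(Mul(Function('L')(35), Pow(Mul(12, Function('v')(9, -6)), -1)), Z) = Add(Mul(51, Pow(Mul(12, 9), -1)), -168) = Add(Mul(51, Pow(108, -1)), -168) = Add(Mul(51, Rational(1, 108)), -168) = Add(Rational(17, 36), -168) = Rational(-6031, 36)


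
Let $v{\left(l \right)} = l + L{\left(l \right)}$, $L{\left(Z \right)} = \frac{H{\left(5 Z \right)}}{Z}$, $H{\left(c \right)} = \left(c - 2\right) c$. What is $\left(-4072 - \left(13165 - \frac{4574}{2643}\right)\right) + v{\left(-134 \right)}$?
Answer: $- \frac{54787459}{2643} \approx -20729.0$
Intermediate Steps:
$H{\left(c \right)} = c \left(-2 + c\right)$ ($H{\left(c \right)} = \left(-2 + c\right) c = c \left(-2 + c\right)$)
$L{\left(Z \right)} = -10 + 25 Z$ ($L{\left(Z \right)} = \frac{5 Z \left(-2 + 5 Z\right)}{Z} = -10 + 25 Z$)
$v{\left(l \right)} = -10 + 26 l$ ($v{\left(l \right)} = l + \left(-10 + 25 l\right) = -10 + 26 l$)
$\left(-4072 - \left(13165 - \frac{4574}{2643}\right)\right) + v{\left(-134 \right)} = \left(-4072 - \left(13165 - \frac{4574}{2643}\right)\right) + \left(-10 + 26 \left(-134\right)\right) = \left(-4072 + \left(-13165 + 4574 \cdot \frac{1}{2643}\right)\right) - 3494 = \left(-4072 + \left(-13165 + \frac{4574}{2643}\right)\right) - 3494 = \left(-4072 - \frac{34790521}{2643}\right) - 3494 = - \frac{45552817}{2643} - 3494 = - \frac{54787459}{2643}$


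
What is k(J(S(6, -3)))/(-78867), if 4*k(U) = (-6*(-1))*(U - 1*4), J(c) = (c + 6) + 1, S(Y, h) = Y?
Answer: -1/5842 ≈ -0.00017117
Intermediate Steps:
J(c) = 7 + c (J(c) = (6 + c) + 1 = 7 + c)
k(U) = -6 + 3*U/2 (k(U) = ((-6*(-1))*(U - 1*4))/4 = (6*(U - 4))/4 = (6*(-4 + U))/4 = (-24 + 6*U)/4 = -6 + 3*U/2)
k(J(S(6, -3)))/(-78867) = (-6 + 3*(7 + 6)/2)/(-78867) = (-6 + (3/2)*13)*(-1/78867) = (-6 + 39/2)*(-1/78867) = (27/2)*(-1/78867) = -1/5842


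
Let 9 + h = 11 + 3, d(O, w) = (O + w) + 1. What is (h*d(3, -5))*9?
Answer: -45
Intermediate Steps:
d(O, w) = 1 + O + w
h = 5 (h = -9 + (11 + 3) = -9 + 14 = 5)
(h*d(3, -5))*9 = (5*(1 + 3 - 5))*9 = (5*(-1))*9 = -5*9 = -45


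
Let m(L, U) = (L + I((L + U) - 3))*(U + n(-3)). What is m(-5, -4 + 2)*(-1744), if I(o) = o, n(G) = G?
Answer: -130800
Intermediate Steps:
m(L, U) = (-3 + U)*(-3 + U + 2*L) (m(L, U) = (L + ((L + U) - 3))*(U - 3) = (L + (-3 + L + U))*(-3 + U) = (-3 + U + 2*L)*(-3 + U) = (-3 + U)*(-3 + U + 2*L))
m(-5, -4 + 2)*(-1744) = (9 + (-4 + 2)² - 6*(-5) - 6*(-4 + 2) + 2*(-5)*(-4 + 2))*(-1744) = (9 + (-2)² + 30 - 6*(-2) + 2*(-5)*(-2))*(-1744) = (9 + 4 + 30 + 12 + 20)*(-1744) = 75*(-1744) = -130800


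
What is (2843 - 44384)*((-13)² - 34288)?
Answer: 1417337379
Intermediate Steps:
(2843 - 44384)*((-13)² - 34288) = -41541*(169 - 34288) = -41541*(-34119) = 1417337379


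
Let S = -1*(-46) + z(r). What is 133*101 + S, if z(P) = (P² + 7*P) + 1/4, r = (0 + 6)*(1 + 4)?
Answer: 58357/4 ≈ 14589.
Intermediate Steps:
r = 30 (r = 6*5 = 30)
z(P) = ¼ + P² + 7*P (z(P) = (P² + 7*P) + ¼ = ¼ + P² + 7*P)
S = 4625/4 (S = -1*(-46) + (¼ + 30² + 7*30) = 46 + (¼ + 900 + 210) = 46 + 4441/4 = 4625/4 ≈ 1156.3)
133*101 + S = 133*101 + 4625/4 = 13433 + 4625/4 = 58357/4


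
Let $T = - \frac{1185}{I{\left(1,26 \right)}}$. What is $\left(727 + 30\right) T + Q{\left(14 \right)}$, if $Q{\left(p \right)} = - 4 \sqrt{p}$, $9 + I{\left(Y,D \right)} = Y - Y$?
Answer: $\frac{299015}{3} - 4 \sqrt{14} \approx 99657.0$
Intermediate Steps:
$I{\left(Y,D \right)} = -9$ ($I{\left(Y,D \right)} = -9 + \left(Y - Y\right) = -9 + 0 = -9$)
$T = \frac{395}{3}$ ($T = - \frac{1185}{-9} = \left(-1185\right) \left(- \frac{1}{9}\right) = \frac{395}{3} \approx 131.67$)
$\left(727 + 30\right) T + Q{\left(14 \right)} = \left(727 + 30\right) \frac{395}{3} - 4 \sqrt{14} = 757 \cdot \frac{395}{3} - 4 \sqrt{14} = \frac{299015}{3} - 4 \sqrt{14}$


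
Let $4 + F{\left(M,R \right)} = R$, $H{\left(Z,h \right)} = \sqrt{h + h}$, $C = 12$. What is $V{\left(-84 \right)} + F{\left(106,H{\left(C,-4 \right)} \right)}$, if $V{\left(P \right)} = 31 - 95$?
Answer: $-68 + 2 i \sqrt{2} \approx -68.0 + 2.8284 i$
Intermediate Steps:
$H{\left(Z,h \right)} = \sqrt{2} \sqrt{h}$ ($H{\left(Z,h \right)} = \sqrt{2 h} = \sqrt{2} \sqrt{h}$)
$F{\left(M,R \right)} = -4 + R$
$V{\left(P \right)} = -64$
$V{\left(-84 \right)} + F{\left(106,H{\left(C,-4 \right)} \right)} = -64 - \left(4 - \sqrt{2} \sqrt{-4}\right) = -64 - \left(4 - \sqrt{2} \cdot 2 i\right) = -64 - \left(4 - 2 i \sqrt{2}\right) = -68 + 2 i \sqrt{2}$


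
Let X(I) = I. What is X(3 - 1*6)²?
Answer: 9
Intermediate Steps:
X(3 - 1*6)² = (3 - 1*6)² = (3 - 6)² = (-3)² = 9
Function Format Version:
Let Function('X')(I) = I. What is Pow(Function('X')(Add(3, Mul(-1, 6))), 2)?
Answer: 9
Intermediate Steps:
Pow(Function('X')(Add(3, Mul(-1, 6))), 2) = Pow(Add(3, Mul(-1, 6)), 2) = Pow(Add(3, -6), 2) = Pow(-3, 2) = 9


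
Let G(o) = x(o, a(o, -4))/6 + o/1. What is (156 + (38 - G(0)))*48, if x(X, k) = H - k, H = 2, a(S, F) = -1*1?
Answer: 9288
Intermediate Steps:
a(S, F) = -1
x(X, k) = 2 - k
G(o) = ½ + o (G(o) = (2 - 1*(-1))/6 + o/1 = (2 + 1)*(⅙) + o*1 = 3*(⅙) + o = ½ + o)
(156 + (38 - G(0)))*48 = (156 + (38 - (½ + 0)))*48 = (156 + (38 - 1*½))*48 = (156 + (38 - ½))*48 = (156 + 75/2)*48 = (387/2)*48 = 9288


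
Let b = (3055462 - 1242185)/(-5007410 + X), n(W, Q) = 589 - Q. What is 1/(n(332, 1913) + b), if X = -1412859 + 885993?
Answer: -5534276/7329194701 ≈ -0.00075510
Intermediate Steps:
X = -526866
b = -1813277/5534276 (b = (3055462 - 1242185)/(-5007410 - 526866) = 1813277/(-5534276) = 1813277*(-1/5534276) = -1813277/5534276 ≈ -0.32764)
1/(n(332, 1913) + b) = 1/((589 - 1*1913) - 1813277/5534276) = 1/((589 - 1913) - 1813277/5534276) = 1/(-1324 - 1813277/5534276) = 1/(-7329194701/5534276) = -5534276/7329194701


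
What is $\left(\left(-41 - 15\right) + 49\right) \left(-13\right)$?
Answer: $91$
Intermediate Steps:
$\left(\left(-41 - 15\right) + 49\right) \left(-13\right) = \left(-56 + 49\right) \left(-13\right) = \left(-7\right) \left(-13\right) = 91$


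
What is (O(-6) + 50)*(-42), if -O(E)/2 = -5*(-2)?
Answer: -1260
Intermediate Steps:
O(E) = -20 (O(E) = -(-10)*(-2) = -2*10 = -20)
(O(-6) + 50)*(-42) = (-20 + 50)*(-42) = 30*(-42) = -1260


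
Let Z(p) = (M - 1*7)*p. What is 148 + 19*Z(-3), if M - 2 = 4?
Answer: 205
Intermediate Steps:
M = 6 (M = 2 + 4 = 6)
Z(p) = -p (Z(p) = (6 - 1*7)*p = (6 - 7)*p = -p)
148 + 19*Z(-3) = 148 + 19*(-1*(-3)) = 148 + 19*3 = 148 + 57 = 205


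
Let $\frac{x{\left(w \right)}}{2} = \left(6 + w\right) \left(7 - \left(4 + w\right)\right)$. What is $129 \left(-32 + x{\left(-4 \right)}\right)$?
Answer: $-516$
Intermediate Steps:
$x{\left(w \right)} = 2 \left(3 - w\right) \left(6 + w\right)$ ($x{\left(w \right)} = 2 \left(6 + w\right) \left(7 - \left(4 + w\right)\right) = 2 \left(6 + w\right) \left(3 - w\right) = 2 \left(3 - w\right) \left(6 + w\right)$)
$129 \left(-32 + x{\left(-4 \right)}\right) = 129 \left(-32 - \left(-60 + 32\right)\right) = 129 \left(-32 + \left(36 + 24 - 32\right)\right) = 129 \left(-32 + 28\right) = 129 \left(-4\right) = -516$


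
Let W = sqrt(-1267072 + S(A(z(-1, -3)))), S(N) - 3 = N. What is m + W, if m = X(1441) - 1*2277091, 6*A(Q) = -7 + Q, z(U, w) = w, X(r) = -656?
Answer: -2277747 + 2*I*sqrt(2850909)/3 ≈ -2.2777e+6 + 1125.6*I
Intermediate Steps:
A(Q) = -7/6 + Q/6 (A(Q) = (-7 + Q)/6 = -7/6 + Q/6)
S(N) = 3 + N
m = -2277747 (m = -656 - 1*2277091 = -656 - 2277091 = -2277747)
W = 2*I*sqrt(2850909)/3 (W = sqrt(-1267072 + (3 + (-7/6 + (1/6)*(-3)))) = sqrt(-1267072 + (3 + (-7/6 - 1/2))) = sqrt(-1267072 + (3 - 5/3)) = sqrt(-1267072 + 4/3) = sqrt(-3801212/3) = 2*I*sqrt(2850909)/3 ≈ 1125.6*I)
m + W = -2277747 + 2*I*sqrt(2850909)/3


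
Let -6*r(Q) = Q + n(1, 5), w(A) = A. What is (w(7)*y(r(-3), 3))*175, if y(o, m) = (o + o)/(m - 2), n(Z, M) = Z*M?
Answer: -2450/3 ≈ -816.67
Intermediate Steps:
n(Z, M) = M*Z
r(Q) = -⅚ - Q/6 (r(Q) = -(Q + 5*1)/6 = -(Q + 5)/6 = -(5 + Q)/6 = -⅚ - Q/6)
y(o, m) = 2*o/(-2 + m) (y(o, m) = (2*o)/(-2 + m) = 2*o/(-2 + m))
(w(7)*y(r(-3), 3))*175 = (7*(2*(-⅚ - ⅙*(-3))/(-2 + 3)))*175 = (7*(2*(-⅚ + ½)/1))*175 = (7*(2*(-⅓)*1))*175 = (7*(-⅔))*175 = -14/3*175 = -2450/3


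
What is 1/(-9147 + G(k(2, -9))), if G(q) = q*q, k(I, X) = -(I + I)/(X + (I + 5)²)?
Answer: -100/914699 ≈ -0.00010933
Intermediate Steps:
k(I, X) = -2*I/(X + (5 + I)²)
G(q) = q²
1/(-9147 + G(k(2, -9))) = 1/(-9147 + (-2*2/(-9 + (5 + 2)²))²) = 1/(-9147 + (-2*2/(-9 + 7²))²) = 1/(-9147 + (-2*2/(-9 + 49))²) = 1/(-9147 + (-2*2/40)²) = 1/(-9147 + (-2*2*1/40)²) = 1/(-9147 + (-⅒)²) = 1/(-9147 + 1/100) = 1/(-914699/100) = -100/914699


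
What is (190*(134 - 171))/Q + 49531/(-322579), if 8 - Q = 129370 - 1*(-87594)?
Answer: -4239158633/34992724762 ≈ -0.12114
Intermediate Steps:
Q = -216956 (Q = 8 - (129370 - 1*(-87594)) = 8 - (129370 + 87594) = 8 - 1*216964 = 8 - 216964 = -216956)
(190*(134 - 171))/Q + 49531/(-322579) = (190*(134 - 171))/(-216956) + 49531/(-322579) = (190*(-37))*(-1/216956) + 49531*(-1/322579) = -7030*(-1/216956) - 49531/322579 = 3515/108478 - 49531/322579 = -4239158633/34992724762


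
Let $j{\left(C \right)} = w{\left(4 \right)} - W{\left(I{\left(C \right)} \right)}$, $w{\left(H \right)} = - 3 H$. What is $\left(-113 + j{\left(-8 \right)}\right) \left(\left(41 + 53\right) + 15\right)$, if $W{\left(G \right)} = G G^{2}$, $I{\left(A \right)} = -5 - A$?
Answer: $-16568$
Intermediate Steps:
$W{\left(G \right)} = G^{3}$
$j{\left(C \right)} = -12 - \left(-5 - C\right)^{3}$ ($j{\left(C \right)} = \left(-3\right) 4 - \left(-5 - C\right)^{3} = -12 - \left(-5 - C\right)^{3}$)
$\left(-113 + j{\left(-8 \right)}\right) \left(\left(41 + 53\right) + 15\right) = \left(-113 + \left(-12 + \left(5 - 8\right)^{3}\right)\right) \left(\left(41 + 53\right) + 15\right) = \left(-113 + \left(-12 + \left(-3\right)^{3}\right)\right) \left(94 + 15\right) = \left(-113 - 39\right) 109 = \left(-152\right) 109 = -16568$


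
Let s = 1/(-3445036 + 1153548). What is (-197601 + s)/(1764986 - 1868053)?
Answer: 452800320289/236176793696 ≈ 1.9172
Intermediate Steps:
s = -1/2291488 (s = 1/(-2291488) = -1/2291488 ≈ -4.3640e-7)
(-197601 + s)/(1764986 - 1868053) = (-197601 - 1/2291488)/(1764986 - 1868053) = -452800320289/2291488/(-103067) = -452800320289/2291488*(-1/103067) = 452800320289/236176793696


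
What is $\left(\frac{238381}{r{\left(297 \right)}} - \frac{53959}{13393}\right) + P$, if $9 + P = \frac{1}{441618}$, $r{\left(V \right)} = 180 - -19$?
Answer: $\frac{1394590797088129}{1177003384926} \approx 1184.9$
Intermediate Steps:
$r{\left(V \right)} = 199$ ($r{\left(V \right)} = 180 + 19 = 199$)
$P = - \frac{3974561}{441618}$ ($P = -9 + \frac{1}{441618} = - \frac{3974561}{441618} \approx -9.0$)
$\left(\frac{238381}{r{\left(297 \right)}} - \frac{53959}{13393}\right) + P = \left(\frac{238381}{199} - \frac{53959}{13393}\right) - \frac{3974561}{441618} = \frac{3181898892}{2665207} - \frac{3974561}{441618} = \frac{1394590797088129}{1177003384926}$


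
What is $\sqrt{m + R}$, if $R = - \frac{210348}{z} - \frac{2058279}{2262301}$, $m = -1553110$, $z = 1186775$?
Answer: $\frac{i \sqrt{447816472337036300984000707933}}{536968453855} \approx 1246.2 i$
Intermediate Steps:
$R = - \frac{2918584550973}{2684842269275}$ ($R = - \frac{210348}{1186775} - \frac{2058279}{2262301} = - \frac{2918584550973}{2684842269275} \approx -1.0871$)
$\sqrt{m + R} = \sqrt{-1553110 - \frac{2918584550973}{2684842269275}} = \sqrt{- \frac{4169858295418246223}{2684842269275}} = \frac{i \sqrt{447816472337036300984000707933}}{536968453855}$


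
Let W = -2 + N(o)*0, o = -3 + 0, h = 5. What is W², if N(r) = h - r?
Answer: 4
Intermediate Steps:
o = -3
N(r) = 5 - r
W = -2 (W = -2 + (5 - 1*(-3))*0 = -2 + (5 + 3)*0 = -2 + 8*0 = -2 + 0 = -2)
W² = (-2)² = 4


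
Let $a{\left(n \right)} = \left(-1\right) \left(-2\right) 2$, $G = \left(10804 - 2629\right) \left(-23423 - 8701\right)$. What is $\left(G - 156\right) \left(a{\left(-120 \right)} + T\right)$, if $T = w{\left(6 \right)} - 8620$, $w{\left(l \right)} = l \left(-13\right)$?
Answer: $2283164864064$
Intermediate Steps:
$w{\left(l \right)} = - 13 l$
$G = -262613700$ ($G = 8175 \left(-32124\right) = -262613700$)
$a{\left(n \right)} = 4$ ($a{\left(n \right)} = 2 \cdot 2 = 4$)
$T = -8698$ ($T = \left(-13\right) 6 - 8620 = -78 - 8620 = -8698$)
$\left(G - 156\right) \left(a{\left(-120 \right)} + T\right) = \left(-262613700 - 156\right) \left(4 - 8698\right) = \left(-262613856\right) \left(-8694\right) = 2283164864064$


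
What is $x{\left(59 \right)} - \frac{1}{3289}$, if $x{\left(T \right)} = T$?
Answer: $\frac{194050}{3289} \approx 59.0$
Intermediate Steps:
$x{\left(59 \right)} - \frac{1}{3289} = 59 - \frac{1}{3289} = \frac{194050}{3289}$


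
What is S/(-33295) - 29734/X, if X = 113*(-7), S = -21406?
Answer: 1006925676/26336345 ≈ 38.233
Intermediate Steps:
X = -791
S/(-33295) - 29734/X = -21406/(-33295) - 29734/(-791) = -21406*(-1/33295) - 29734*(-1/791) = 21406/33295 + 29734/791 = 1006925676/26336345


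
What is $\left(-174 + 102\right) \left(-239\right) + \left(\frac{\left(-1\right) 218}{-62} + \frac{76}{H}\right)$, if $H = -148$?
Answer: $\frac{19741020}{1147} \approx 17211.0$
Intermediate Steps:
$\left(-174 + 102\right) \left(-239\right) + \left(\frac{\left(-1\right) 218}{-62} + \frac{76}{H}\right) = \left(-174 + 102\right) \left(-239\right) + \left(\frac{\left(-1\right) 218}{-62} + \frac{76}{-148}\right) = \left(-72\right) \left(-239\right) + \left(\left(-218\right) \left(- \frac{1}{62}\right) + 76 \left(- \frac{1}{148}\right)\right) = 17208 + \left(\frac{109}{31} - \frac{19}{37}\right) = 17208 + \frac{3444}{1147} = \frac{19741020}{1147}$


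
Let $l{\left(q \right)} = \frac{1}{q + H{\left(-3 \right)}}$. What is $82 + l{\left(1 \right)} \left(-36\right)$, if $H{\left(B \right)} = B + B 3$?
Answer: $\frac{938}{11} \approx 85.273$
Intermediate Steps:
$H{\left(B \right)} = 4 B$ ($H{\left(B \right)} = B + 3 B = 4 B$)
$l{\left(q \right)} = \frac{1}{-12 + q}$ ($l{\left(q \right)} = \frac{1}{q + 4 \left(-3\right)} = \frac{1}{q - 12} = \frac{1}{-12 + q}$)
$82 + l{\left(1 \right)} \left(-36\right) = 82 + \frac{1}{-12 + 1} \left(-36\right) = 82 + \frac{1}{-11} \left(-36\right) = 82 - - \frac{36}{11} = 82 + \frac{36}{11} = \frac{938}{11}$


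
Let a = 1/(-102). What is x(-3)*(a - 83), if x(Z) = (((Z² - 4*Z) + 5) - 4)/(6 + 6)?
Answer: -93137/612 ≈ -152.18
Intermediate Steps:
a = -1/102 ≈ -0.0098039
x(Z) = 1/12 - Z/3 + Z²/12 (x(Z) = ((5 + Z² - 4*Z) - 4)/12 = (1 + Z² - 4*Z)/12 = 1/12 - Z/3 + Z²/12)
x(-3)*(a - 83) = (1/12 - ⅓*(-3) + (1/12)*(-3)²)*(-1/102 - 83) = (1/12 + 1 + (1/12)*9)*(-8467/102) = (1/12 + 1 + ¾)*(-8467/102) = (11/6)*(-8467/102) = -93137/612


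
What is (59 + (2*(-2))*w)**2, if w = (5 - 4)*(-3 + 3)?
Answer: 3481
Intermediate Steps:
w = 0 (w = 1*0 = 0)
(59 + (2*(-2))*w)**2 = (59 + (2*(-2))*0)**2 = (59 - 4*0)**2 = (59 + 0)**2 = 59**2 = 3481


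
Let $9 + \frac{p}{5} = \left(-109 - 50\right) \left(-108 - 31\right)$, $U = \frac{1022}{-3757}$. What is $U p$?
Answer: $- \frac{112890120}{3757} \approx -30048.0$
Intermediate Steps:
$U = - \frac{1022}{3757}$ ($U = 1022 \left(- \frac{1}{3757}\right) = - \frac{1022}{3757} \approx -0.27203$)
$p = 110460$ ($p = -45 + 5 \left(-109 - 50\right) \left(-108 - 31\right) = -45 + 5 \left(\left(-159\right) \left(-139\right)\right) = -45 + 5 \cdot 22101 = -45 + 110505 = 110460$)
$U p = \left(- \frac{1022}{3757}\right) 110460 = - \frac{112890120}{3757}$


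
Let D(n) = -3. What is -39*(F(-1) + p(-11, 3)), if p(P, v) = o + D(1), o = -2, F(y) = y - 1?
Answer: 273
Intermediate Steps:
F(y) = -1 + y
p(P, v) = -5 (p(P, v) = -2 - 3 = -5)
-39*(F(-1) + p(-11, 3)) = -39*((-1 - 1) - 5) = -39*(-2 - 5) = -39*(-7) = 273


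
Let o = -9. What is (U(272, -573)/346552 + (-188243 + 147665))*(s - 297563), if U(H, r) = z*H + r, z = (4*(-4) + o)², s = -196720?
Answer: 6950715116315007/346552 ≈ 2.0057e+10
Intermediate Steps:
z = 625 (z = (4*(-4) - 9)² = (-16 - 9)² = (-25)² = 625)
U(H, r) = r + 625*H (U(H, r) = 625*H + r = r + 625*H)
(U(272, -573)/346552 + (-188243 + 147665))*(s - 297563) = ((-573 + 625*272)/346552 + (-188243 + 147665))*(-196720 - 297563) = ((-573 + 170000)*(1/346552) - 40578)*(-494283) = (169427*(1/346552) - 40578)*(-494283) = (169427/346552 - 40578)*(-494283) = -14062217629/346552*(-494283) = 6950715116315007/346552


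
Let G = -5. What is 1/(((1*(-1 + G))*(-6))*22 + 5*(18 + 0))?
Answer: 1/882 ≈ 0.0011338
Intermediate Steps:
1/(((1*(-1 + G))*(-6))*22 + 5*(18 + 0)) = 1/(((1*(-1 - 5))*(-6))*22 + 5*(18 + 0)) = 1/(((1*(-6))*(-6))*22 + 5*18) = 1/(-6*(-6)*22 + 90) = 1/(36*22 + 90) = 1/(792 + 90) = 1/882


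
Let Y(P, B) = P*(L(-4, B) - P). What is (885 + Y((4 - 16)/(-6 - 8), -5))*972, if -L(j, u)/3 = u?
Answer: 42728148/49 ≈ 8.7200e+5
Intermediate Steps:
L(j, u) = -3*u
Y(P, B) = P*(-P - 3*B) (Y(P, B) = P*(-3*B - P) = P*(-P - 3*B))
(885 + Y((4 - 16)/(-6 - 8), -5))*972 = (885 - (4 - 16)/(-6 - 8)*((4 - 16)/(-6 - 8) + 3*(-5)))*972 = (885 - (-12/(-14))*(-12/(-14) - 15))*972 = (885 - (-12*(-1/14))*(-12*(-1/14) - 15))*972 = (885 - 1*6/7*(6/7 - 15))*972 = (885 - 1*6/7*(-99/7))*972 = (885 + 594/49)*972 = (43959/49)*972 = 42728148/49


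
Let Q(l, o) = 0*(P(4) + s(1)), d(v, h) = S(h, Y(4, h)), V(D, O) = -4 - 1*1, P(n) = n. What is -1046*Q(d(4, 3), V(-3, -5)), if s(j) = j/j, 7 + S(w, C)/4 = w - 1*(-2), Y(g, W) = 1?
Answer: 0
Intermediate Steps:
V(D, O) = -5 (V(D, O) = -4 - 1 = -5)
S(w, C) = -20 + 4*w (S(w, C) = -28 + 4*(w - 1*(-2)) = -28 + 4*(w + 2) = -28 + 4*(2 + w) = -28 + (8 + 4*w) = -20 + 4*w)
s(j) = 1
d(v, h) = -20 + 4*h
Q(l, o) = 0 (Q(l, o) = 0*(4 + 1) = 0*5 = 0)
-1046*Q(d(4, 3), V(-3, -5)) = -1046*0 = 0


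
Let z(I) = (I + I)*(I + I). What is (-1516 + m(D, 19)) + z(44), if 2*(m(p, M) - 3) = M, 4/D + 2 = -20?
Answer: 12481/2 ≈ 6240.5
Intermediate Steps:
D = -2/11 (D = 4/(-2 - 20) = 4/(-22) = 4*(-1/22) = -2/11 ≈ -0.18182)
z(I) = 4*I² (z(I) = (2*I)*(2*I) = 4*I²)
m(p, M) = 3 + M/2
(-1516 + m(D, 19)) + z(44) = (-1516 + (3 + (½)*19)) + 4*44² = (-1516 + (3 + 19/2)) + 4*1936 = (-1516 + 25/2) + 7744 = -3007/2 + 7744 = 12481/2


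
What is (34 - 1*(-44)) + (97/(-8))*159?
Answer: -14799/8 ≈ -1849.9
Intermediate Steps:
(34 - 1*(-44)) + (97/(-8))*159 = (34 + 44) + (97*(-⅛))*159 = 78 - 97/8*159 = 78 - 15423/8 = -14799/8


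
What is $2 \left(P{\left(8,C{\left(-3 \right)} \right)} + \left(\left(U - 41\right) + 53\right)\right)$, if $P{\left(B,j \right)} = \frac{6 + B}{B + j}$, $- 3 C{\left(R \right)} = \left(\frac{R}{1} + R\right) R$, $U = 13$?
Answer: $64$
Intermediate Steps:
$C{\left(R \right)} = - \frac{2 R^{2}}{3}$ ($C{\left(R \right)} = - \frac{\left(\frac{R}{1} + R\right) R}{3} = - \frac{\left(R 1 + R\right) R}{3} = - \frac{\left(R + R\right) R}{3} = - \frac{2 R R}{3} = - \frac{2 R^{2}}{3}$)
$P{\left(B,j \right)} = \frac{6 + B}{B + j}$
$2 \left(P{\left(8,C{\left(-3 \right)} \right)} + \left(\left(U - 41\right) + 53\right)\right) = 2 \left(\frac{6 + 8}{8 - \frac{2 \left(-3\right)^{2}}{3}} + \left(\left(13 - 41\right) + 53\right)\right) = 2 \left(\frac{1}{8 - 6} \cdot 14 + \left(-28 + 53\right)\right) = 2 \left(\frac{1}{8 - 6} \cdot 14 + 25\right) = 2 \left(\frac{1}{2} \cdot 14 + 25\right) = 2 \left(7 + 25\right) = 2 \cdot 32 = 64$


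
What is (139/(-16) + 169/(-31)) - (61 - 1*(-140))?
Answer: -106709/496 ≈ -215.14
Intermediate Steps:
(139/(-16) + 169/(-31)) - (61 - 1*(-140)) = (139*(-1/16) + 169*(-1/31)) - (61 + 140) = (-139/16 - 169/31) - 1*201 = -7013/496 - 201 = -106709/496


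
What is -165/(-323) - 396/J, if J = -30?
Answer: 22143/1615 ≈ 13.711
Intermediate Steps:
-165/(-323) - 396/J = -165/(-323) - 396/(-30) = -165*(-1/323) - 396*(-1/30) = 165/323 + 66/5 = 22143/1615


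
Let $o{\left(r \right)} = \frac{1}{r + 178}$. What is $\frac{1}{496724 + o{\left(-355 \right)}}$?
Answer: $\frac{177}{87920147} \approx 2.0132 \cdot 10^{-6}$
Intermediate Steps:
$o{\left(r \right)} = \frac{1}{178 + r}$
$\frac{1}{496724 + o{\left(-355 \right)}} = \frac{1}{496724 + \frac{1}{178 - 355}} = \frac{1}{496724 + \frac{1}{-177}} = \frac{1}{496724 - \frac{1}{177}} = \frac{1}{\frac{87920147}{177}} = \frac{177}{87920147}$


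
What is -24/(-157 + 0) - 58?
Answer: -9082/157 ≈ -57.847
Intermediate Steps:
-24/(-157 + 0) - 58 = -24/(-157) - 58 = -24*(-1/157) - 58 = 24/157 - 58 = -9082/157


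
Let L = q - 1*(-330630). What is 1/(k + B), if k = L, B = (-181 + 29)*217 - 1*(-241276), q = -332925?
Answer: 1/205997 ≈ 4.8544e-6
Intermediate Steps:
B = 208292 (B = -152*217 + 241276 = -32984 + 241276 = 208292)
L = -2295 (L = -332925 - 1*(-330630) = -332925 + 330630 = -2295)
k = -2295
1/(k + B) = 1/(-2295 + 208292) = 1/205997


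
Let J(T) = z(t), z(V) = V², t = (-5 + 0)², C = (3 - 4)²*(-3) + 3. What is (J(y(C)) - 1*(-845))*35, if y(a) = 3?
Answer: 51450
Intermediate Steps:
C = 0 (C = (-1)²*(-3) + 3 = 1*(-3) + 3 = -3 + 3 = 0)
t = 25 (t = (-5)² = 25)
J(T) = 625 (J(T) = 25² = 625)
(J(y(C)) - 1*(-845))*35 = (625 - 1*(-845))*35 = (625 + 845)*35 = 1470*35 = 51450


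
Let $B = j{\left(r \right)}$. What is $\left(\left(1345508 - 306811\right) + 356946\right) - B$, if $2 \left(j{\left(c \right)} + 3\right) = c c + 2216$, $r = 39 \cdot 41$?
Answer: $\frac{232275}{2} \approx 1.1614 \cdot 10^{5}$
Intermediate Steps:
$r = 1599$
$j{\left(c \right)} = 1105 + \frac{c^{2}}{2}$ ($j{\left(c \right)} = -3 + \frac{c c + 2216}{2} = -3 + \frac{c^{2} + 2216}{2} = -3 + \frac{2216 + c^{2}}{2} = -3 + \left(1108 + \frac{c^{2}}{2}\right) = 1105 + \frac{c^{2}}{2}$)
$B = \frac{2559011}{2}$ ($B = 1105 + \frac{1599^{2}}{2} = 1105 + \frac{1}{2} \cdot 2556801 = 1105 + \frac{2556801}{2} = \frac{2559011}{2} \approx 1.2795 \cdot 10^{6}$)
$\left(\left(1345508 - 306811\right) + 356946\right) - B = \left(\left(1345508 - 306811\right) + 356946\right) - \frac{2559011}{2} = \left(1038697 + 356946\right) - \frac{2559011}{2} = 1395643 - \frac{2559011}{2} = \frac{232275}{2}$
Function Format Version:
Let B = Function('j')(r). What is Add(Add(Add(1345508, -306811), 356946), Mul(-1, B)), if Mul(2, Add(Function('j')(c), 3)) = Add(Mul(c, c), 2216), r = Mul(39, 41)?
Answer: Rational(232275, 2) ≈ 1.1614e+5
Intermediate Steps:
r = 1599
Function('j')(c) = Add(1105, Mul(Rational(1, 2), Pow(c, 2))) (Function('j')(c) = Add(-3, Mul(Rational(1, 2), Add(Mul(c, c), 2216))) = Add(-3, Mul(Rational(1, 2), Add(Pow(c, 2), 2216))) = Add(-3, Mul(Rational(1, 2), Add(2216, Pow(c, 2)))) = Add(-3, Add(1108, Mul(Rational(1, 2), Pow(c, 2)))) = Add(1105, Mul(Rational(1, 2), Pow(c, 2))))
B = Rational(2559011, 2) (B = Add(1105, Mul(Rational(1, 2), Pow(1599, 2))) = Add(1105, Mul(Rational(1, 2), 2556801)) = Add(1105, Rational(2556801, 2)) = Rational(2559011, 2) ≈ 1.2795e+6)
Add(Add(Add(1345508, -306811), 356946), Mul(-1, B)) = Add(Add(Add(1345508, -306811), 356946), Mul(-1, Rational(2559011, 2))) = Add(Add(1038697, 356946), Rational(-2559011, 2)) = Add(1395643, Rational(-2559011, 2)) = Rational(232275, 2)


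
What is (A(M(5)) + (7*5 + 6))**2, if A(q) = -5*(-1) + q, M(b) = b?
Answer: 2601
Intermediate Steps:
A(q) = 5 + q
(A(M(5)) + (7*5 + 6))**2 = ((5 + 5) + (7*5 + 6))**2 = (10 + (35 + 6))**2 = (10 + 41)**2 = 51**2 = 2601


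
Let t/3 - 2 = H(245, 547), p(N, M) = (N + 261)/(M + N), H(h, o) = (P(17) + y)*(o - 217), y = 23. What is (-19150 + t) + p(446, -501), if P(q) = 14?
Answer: 961023/55 ≈ 17473.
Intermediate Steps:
H(h, o) = -8029 + 37*o (H(h, o) = (14 + 23)*(o - 217) = 37*(-217 + o) = -8029 + 37*o)
p(N, M) = (261 + N)/(M + N)
t = 36636 (t = 6 + 3*(-8029 + 37*547) = 6 + 3*(-8029 + 20239) = 6 + 3*12210 = 6 + 36630 = 36636)
(-19150 + t) + p(446, -501) = (-19150 + 36636) + (261 + 446)/(-501 + 446) = 17486 + 707/(-55) = 17486 - 1/55*707 = 17486 - 707/55 = 961023/55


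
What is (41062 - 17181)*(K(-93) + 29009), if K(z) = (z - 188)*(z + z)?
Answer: 1940928275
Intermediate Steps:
K(z) = 2*z*(-188 + z) (K(z) = (-188 + z)*(2*z) = 2*z*(-188 + z))
(41062 - 17181)*(K(-93) + 29009) = (41062 - 17181)*(2*(-93)*(-188 - 93) + 29009) = 23881*(2*(-93)*(-281) + 29009) = 23881*(52266 + 29009) = 23881*81275 = 1940928275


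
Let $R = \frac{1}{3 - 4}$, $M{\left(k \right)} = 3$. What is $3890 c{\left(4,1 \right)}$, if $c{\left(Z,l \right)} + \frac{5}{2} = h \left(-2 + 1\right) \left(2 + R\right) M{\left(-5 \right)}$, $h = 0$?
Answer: $-9725$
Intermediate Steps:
$R = -1$ ($R = \frac{1}{-1} = -1$)
$c{\left(Z,l \right)} = - \frac{5}{2}$ ($c{\left(Z,l \right)} = - \frac{5}{2} + 0 \left(-2 + 1\right) \left(2 - 1\right) 3 = - \frac{5}{2} + 0 \left(\left(-1\right) 1\right) 3 = - \frac{5}{2} + 0 \left(-1\right) 3 = - \frac{5}{2} + 0 \cdot 3 = - \frac{5}{2} + 0 = - \frac{5}{2}$)
$3890 c{\left(4,1 \right)} = 3890 \left(- \frac{5}{2}\right) = -9725$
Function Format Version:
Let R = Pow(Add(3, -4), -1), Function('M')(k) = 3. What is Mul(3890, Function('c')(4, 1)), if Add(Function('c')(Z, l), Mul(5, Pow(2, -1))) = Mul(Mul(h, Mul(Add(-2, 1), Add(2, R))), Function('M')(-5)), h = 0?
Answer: -9725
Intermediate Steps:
R = -1 (R = Pow(-1, -1) = -1)
Function('c')(Z, l) = Rational(-5, 2) (Function('c')(Z, l) = Add(Rational(-5, 2), Mul(Mul(0, Mul(Add(-2, 1), Add(2, -1))), 3)) = Add(Rational(-5, 2), Mul(Mul(0, Mul(-1, 1)), 3)) = Add(Rational(-5, 2), Mul(Mul(0, -1), 3)) = Add(Rational(-5, 2), Mul(0, 3)) = Add(Rational(-5, 2), 0) = Rational(-5, 2))
Mul(3890, Function('c')(4, 1)) = Mul(3890, Rational(-5, 2)) = -9725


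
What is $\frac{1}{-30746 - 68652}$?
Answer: $- \frac{1}{99398} \approx -1.0061 \cdot 10^{-5}$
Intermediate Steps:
$\frac{1}{-30746 - 68652} = \frac{1}{-99398} = - \frac{1}{99398}$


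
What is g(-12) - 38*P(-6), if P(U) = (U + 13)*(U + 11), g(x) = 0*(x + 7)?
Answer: -1330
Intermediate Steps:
g(x) = 0 (g(x) = 0*(7 + x) = 0)
P(U) = (11 + U)*(13 + U) (P(U) = (13 + U)*(11 + U) = (11 + U)*(13 + U))
g(-12) - 38*P(-6) = 0 - 38*(143 + (-6)² + 24*(-6)) = 0 - 38*(143 + 36 - 144) = 0 - 38*35 = 0 - 1330 = -1330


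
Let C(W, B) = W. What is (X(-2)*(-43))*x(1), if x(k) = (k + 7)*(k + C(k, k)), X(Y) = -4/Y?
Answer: -1376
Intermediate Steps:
x(k) = 2*k*(7 + k) (x(k) = (k + 7)*(k + k) = (7 + k)*(2*k) = 2*k*(7 + k))
(X(-2)*(-43))*x(1) = (-4/(-2)*(-43))*(2*1*(7 + 1)) = (-4*(-½)*(-43))*(2*1*8) = (2*(-43))*16 = -86*16 = -1376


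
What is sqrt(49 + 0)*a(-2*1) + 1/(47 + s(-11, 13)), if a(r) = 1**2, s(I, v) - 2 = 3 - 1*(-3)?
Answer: 386/55 ≈ 7.0182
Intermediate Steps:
s(I, v) = 8 (s(I, v) = 2 + (3 - 1*(-3)) = 2 + (3 + 3) = 2 + 6 = 8)
a(r) = 1
sqrt(49 + 0)*a(-2*1) + 1/(47 + s(-11, 13)) = sqrt(49 + 0)*1 + 1/(47 + 8) = sqrt(49)*1 + 1/55 = 7*1 + 1/55 = 7 + 1/55 = 386/55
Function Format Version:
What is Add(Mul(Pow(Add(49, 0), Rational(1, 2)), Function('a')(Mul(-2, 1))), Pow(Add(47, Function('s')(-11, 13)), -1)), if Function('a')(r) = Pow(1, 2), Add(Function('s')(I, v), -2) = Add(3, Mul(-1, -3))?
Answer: Rational(386, 55) ≈ 7.0182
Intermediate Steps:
Function('s')(I, v) = 8 (Function('s')(I, v) = Add(2, Add(3, Mul(-1, -3))) = Add(2, Add(3, 3)) = Add(2, 6) = 8)
Function('a')(r) = 1
Add(Mul(Pow(Add(49, 0), Rational(1, 2)), Function('a')(Mul(-2, 1))), Pow(Add(47, Function('s')(-11, 13)), -1)) = Add(Mul(Pow(Add(49, 0), Rational(1, 2)), 1), Pow(Add(47, 8), -1)) = Add(Mul(Pow(49, Rational(1, 2)), 1), Pow(55, -1)) = Add(Mul(7, 1), Rational(1, 55)) = Add(7, Rational(1, 55)) = Rational(386, 55)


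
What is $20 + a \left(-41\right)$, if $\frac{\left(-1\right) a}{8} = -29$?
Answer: $-9492$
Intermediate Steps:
$a = 232$ ($a = \left(-8\right) \left(-29\right) = 232$)
$20 + a \left(-41\right) = 20 + 232 \left(-41\right) = 20 - 9512 = -9492$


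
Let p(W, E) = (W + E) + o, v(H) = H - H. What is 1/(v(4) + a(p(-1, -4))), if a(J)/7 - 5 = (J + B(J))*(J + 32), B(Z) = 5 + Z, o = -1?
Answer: -1/1239 ≈ -0.00080710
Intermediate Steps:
v(H) = 0
p(W, E) = -1 + E + W (p(W, E) = (W + E) - 1 = (E + W) - 1 = -1 + E + W)
a(J) = 35 + 7*(5 + 2*J)*(32 + J) (a(J) = 35 + 7*((J + (5 + J))*(J + 32)) = 35 + 7*((5 + 2*J)*(32 + J)) = 35 + 7*(5 + 2*J)*(32 + J))
1/(v(4) + a(p(-1, -4))) = 1/(0 + (1155 + 14*(-1 - 4 - 1)**2 + 483*(-1 - 4 - 1))) = 1/(0 + (1155 + 14*(-6)**2 + 483*(-6))) = 1/(0 + (1155 + 14*36 - 2898)) = 1/(0 + (1155 + 504 - 2898)) = 1/(0 - 1239) = 1/(-1239) = -1/1239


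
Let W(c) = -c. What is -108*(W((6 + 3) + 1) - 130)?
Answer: 15120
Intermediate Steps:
-108*(W((6 + 3) + 1) - 130) = -108*(-((6 + 3) + 1) - 130) = -108*(-(9 + 1) - 130) = -108*(-1*10 - 130) = -108*(-10 - 130) = -108*(-140) = 15120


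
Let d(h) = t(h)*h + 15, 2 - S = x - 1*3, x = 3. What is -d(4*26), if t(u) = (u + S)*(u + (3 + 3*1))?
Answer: -1212655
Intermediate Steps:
S = 2 (S = 2 - (3 - 1*3) = 2 - (3 - 3) = 2 - 1*0 = 2 + 0 = 2)
t(u) = (2 + u)*(6 + u) (t(u) = (u + 2)*(u + (3 + 3*1)) = (2 + u)*(u + (3 + 3)) = (2 + u)*(u + 6) = (2 + u)*(6 + u))
d(h) = 15 + h*(12 + h**2 + 8*h) (d(h) = (12 + h**2 + 8*h)*h + 15 = h*(12 + h**2 + 8*h) + 15 = 15 + h*(12 + h**2 + 8*h))
-d(4*26) = -(15 + (4*26)*(12 + (4*26)**2 + 8*(4*26))) = -(15 + 104*(12 + 104**2 + 8*104)) = -(15 + 104*(12 + 10816 + 832)) = -(15 + 104*11660) = -(15 + 1212640) = -1*1212655 = -1212655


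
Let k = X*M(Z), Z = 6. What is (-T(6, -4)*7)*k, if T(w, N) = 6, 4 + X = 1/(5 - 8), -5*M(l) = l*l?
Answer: -6552/5 ≈ -1310.4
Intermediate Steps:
M(l) = -l²/5 (M(l) = -l*l/5 = -l²/5)
X = -13/3 (X = -4 + 1/(5 - 8) = -4 + 1/(-3) = -4 - ⅓ = -13/3 ≈ -4.3333)
k = 156/5 (k = -(-13)*6²/15 = -(-13)*36/15 = -13/3*(-36/5) = 156/5 ≈ 31.200)
(-T(6, -4)*7)*k = (-1*6*7)*(156/5) = -6*7*(156/5) = -42*156/5 = -6552/5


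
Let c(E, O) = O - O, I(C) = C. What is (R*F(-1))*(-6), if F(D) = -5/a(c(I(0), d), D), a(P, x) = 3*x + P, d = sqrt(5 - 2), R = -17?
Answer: 170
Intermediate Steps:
d = sqrt(3) ≈ 1.7320
c(E, O) = 0
a(P, x) = P + 3*x
F(D) = -5/(3*D) (F(D) = -5/(0 + 3*D) = -5*1/(3*D) = -5/(3*D))
(R*F(-1))*(-6) = -(-85)/(3*(-1))*(-6) = -(-85)*(-1)/3*(-6) = -17*5/3*(-6) = -85/3*(-6) = 170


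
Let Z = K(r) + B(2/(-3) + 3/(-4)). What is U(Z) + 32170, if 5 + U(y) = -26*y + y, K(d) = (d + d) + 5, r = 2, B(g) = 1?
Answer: 31915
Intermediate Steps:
K(d) = 5 + 2*d (K(d) = 2*d + 5 = 5 + 2*d)
Z = 10 (Z = (5 + 2*2) + 1 = (5 + 4) + 1 = 9 + 1 = 10)
U(y) = -5 - 25*y (U(y) = -5 + (-26*y + y) = -5 - 25*y)
U(Z) + 32170 = (-5 - 25*10) + 32170 = (-5 - 250) + 32170 = -255 + 32170 = 31915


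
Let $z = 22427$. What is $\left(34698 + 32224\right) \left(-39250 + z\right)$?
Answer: $-1125828806$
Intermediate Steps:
$\left(34698 + 32224\right) \left(-39250 + z\right) = \left(34698 + 32224\right) \left(-39250 + 22427\right) = 66922 \left(-16823\right) = -1125828806$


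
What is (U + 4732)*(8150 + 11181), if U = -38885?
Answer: -660211643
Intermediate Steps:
(U + 4732)*(8150 + 11181) = (-38885 + 4732)*(8150 + 11181) = -34153*19331 = -660211643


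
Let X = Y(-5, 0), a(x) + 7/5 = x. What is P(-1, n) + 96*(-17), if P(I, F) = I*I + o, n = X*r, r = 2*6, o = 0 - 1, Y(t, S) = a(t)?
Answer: -1632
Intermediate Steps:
a(x) = -7/5 + x
Y(t, S) = -7/5 + t
o = -1
X = -32/5 (X = -7/5 - 5 = -32/5 ≈ -6.4000)
r = 12
n = -384/5 (n = -32/5*12 = -384/5 ≈ -76.800)
P(I, F) = -1 + I**2 (P(I, F) = I*I - 1 = I**2 - 1 = -1 + I**2)
P(-1, n) + 96*(-17) = (-1 + (-1)**2) + 96*(-17) = (-1 + 1) - 1632 = 0 - 1632 = -1632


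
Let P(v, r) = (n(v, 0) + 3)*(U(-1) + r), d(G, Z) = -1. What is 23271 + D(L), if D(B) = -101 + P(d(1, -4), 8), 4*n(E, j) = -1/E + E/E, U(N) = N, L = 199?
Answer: 46389/2 ≈ 23195.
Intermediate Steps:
n(E, j) = ¼ - 1/(4*E) (n(E, j) = (-1/E + E/E)/4 = (-1/E + 1)/4 = (1 - 1/E)/4 = ¼ - 1/(4*E))
P(v, r) = (-1 + r)*(3 + (-1 + v)/(4*v)) (P(v, r) = ((-1 + v)/(4*v) + 3)*(-1 + r) = (3 + (-1 + v)/(4*v))*(-1 + r) = (-1 + r)*(3 + (-1 + v)/(4*v)))
D(B) = -153/2 (D(B) = -101 + (¼)*(1 - 1*8 - 13*(-1) + 13*8*(-1))/(-1) = -101 + (¼)*(-1)*(1 - 8 + 13 - 104) = -101 + (¼)*(-1)*(-98) = -101 + 49/2 = -153/2)
23271 + D(L) = 23271 - 153/2 = 46389/2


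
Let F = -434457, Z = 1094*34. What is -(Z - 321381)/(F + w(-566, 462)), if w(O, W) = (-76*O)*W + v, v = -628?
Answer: 284185/19438307 ≈ 0.014620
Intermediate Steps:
Z = 37196
w(O, W) = -628 - 76*O*W (w(O, W) = (-76*O)*W - 628 = -76*O*W - 628 = -628 - 76*O*W)
-(Z - 321381)/(F + w(-566, 462)) = -(37196 - 321381)/(-434457 + (-628 - 76*(-566)*462)) = -(-284185)/(-434457 + (-628 + 19873392)) = -(-284185)/(-434457 + 19872764) = -(-284185)/19438307 = -1*(-284185/19438307) = 284185/19438307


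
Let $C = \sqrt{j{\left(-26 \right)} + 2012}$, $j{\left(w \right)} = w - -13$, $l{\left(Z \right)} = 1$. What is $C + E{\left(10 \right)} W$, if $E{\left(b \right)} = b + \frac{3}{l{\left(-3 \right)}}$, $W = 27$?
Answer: $351 + \sqrt{1999} \approx 395.71$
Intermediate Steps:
$j{\left(w \right)} = 13 + w$ ($j{\left(w \right)} = w + 13 = 13 + w$)
$E{\left(b \right)} = 3 + b$ ($E{\left(b \right)} = b + \frac{3}{1} = b + 3 \cdot 1 = b + 3 = 3 + b$)
$C = \sqrt{1999}$ ($C = \sqrt{\left(13 - 26\right) + 2012} = \sqrt{-13 + 2012} = \sqrt{1999} \approx 44.71$)
$C + E{\left(10 \right)} W = \sqrt{1999} + \left(3 + 10\right) 27 = \sqrt{1999} + 13 \cdot 27 = \sqrt{1999} + 351 = 351 + \sqrt{1999}$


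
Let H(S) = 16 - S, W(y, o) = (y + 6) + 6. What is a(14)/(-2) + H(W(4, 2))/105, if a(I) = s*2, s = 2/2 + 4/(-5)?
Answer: -⅕ ≈ -0.20000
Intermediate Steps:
W(y, o) = 12 + y (W(y, o) = (6 + y) + 6 = 12 + y)
s = ⅕ (s = 2*(½) + 4*(-⅕) = 1 - ⅘ = ⅕ ≈ 0.20000)
a(I) = ⅖ (a(I) = (⅕)*2 = ⅖)
a(14)/(-2) + H(W(4, 2))/105 = (⅖)/(-2) + (16 - (12 + 4))/105 = (⅖)*(-½) + (16 - 1*16)*(1/105) = -⅕ + (16 - 16)*(1/105) = -⅕ + 0*(1/105) = -⅕ + 0 = -⅕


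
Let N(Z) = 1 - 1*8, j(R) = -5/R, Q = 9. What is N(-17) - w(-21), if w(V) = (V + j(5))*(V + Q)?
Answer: -271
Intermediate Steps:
N(Z) = -7 (N(Z) = 1 - 8 = -7)
w(V) = (-1 + V)*(9 + V) (w(V) = (V - 5/5)*(V + 9) = (V - 5*1/5)*(9 + V) = (V - 1)*(9 + V) = (-1 + V)*(9 + V))
N(-17) - w(-21) = -7 - (-9 + (-21)**2 + 8*(-21)) = -7 - (-9 + 441 - 168) = -7 - 1*264 = -7 - 264 = -271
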